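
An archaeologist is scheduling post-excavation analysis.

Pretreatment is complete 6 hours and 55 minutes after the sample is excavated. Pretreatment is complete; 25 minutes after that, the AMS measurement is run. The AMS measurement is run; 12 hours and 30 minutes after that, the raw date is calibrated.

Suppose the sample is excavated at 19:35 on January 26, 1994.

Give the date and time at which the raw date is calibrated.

The sample is excavated: 19:35 Jan 26, 1994.
Pretreatment is complete: 19:35 Jan 26, 1994 + 6h55m = 02:30 Jan 27, 1994.
The AMS measurement is run: 02:30 Jan 27, 1994 + 25m = 02:55 Jan 27, 1994.
The raw date is calibrated: 02:55 Jan 27, 1994 + 12h30m = 15:25 Jan 27, 1994.

15:25 on January 27, 1994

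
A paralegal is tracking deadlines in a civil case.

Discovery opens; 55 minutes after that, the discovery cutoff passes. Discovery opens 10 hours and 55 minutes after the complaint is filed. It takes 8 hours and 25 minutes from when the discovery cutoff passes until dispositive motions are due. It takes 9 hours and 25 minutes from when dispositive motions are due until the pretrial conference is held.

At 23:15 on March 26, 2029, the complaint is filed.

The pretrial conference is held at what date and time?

The complaint is filed: 23:15 Mar 26, 2029.
Discovery opens: 23:15 Mar 26, 2029 + 10h55m = 10:10 Mar 27, 2029.
The discovery cutoff passes: 10:10 Mar 27, 2029 + 55m = 11:05 Mar 27, 2029.
Dispositive motions are due: 11:05 Mar 27, 2029 + 8h25m = 19:30 Mar 27, 2029.
The pretrial conference is held: 19:30 Mar 27, 2029 + 9h25m = 04:55 Mar 28, 2029.

04:55 on March 28, 2029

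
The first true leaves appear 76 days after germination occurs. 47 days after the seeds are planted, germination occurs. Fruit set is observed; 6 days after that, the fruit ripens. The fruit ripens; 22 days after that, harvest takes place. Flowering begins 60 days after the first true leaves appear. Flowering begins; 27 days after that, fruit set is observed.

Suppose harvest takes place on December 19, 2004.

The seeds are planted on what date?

April 25, 2004

Harvest takes place: Dec 19, 2004.
The fruit ripens: Dec 19, 2004 − 22 days = Nov 27, 2004.
Fruit set is observed: Nov 27, 2004 − 6 days = Nov 21, 2004.
Flowering begins: Nov 21, 2004 − 27 days = Oct 25, 2004.
The first true leaves appear: Oct 25, 2004 − 60 days = Aug 26, 2004.
Germination occurs: Aug 26, 2004 − 76 days = Jun 11, 2004.
The seeds are planted: Jun 11, 2004 − 47 days = Apr 25, 2004.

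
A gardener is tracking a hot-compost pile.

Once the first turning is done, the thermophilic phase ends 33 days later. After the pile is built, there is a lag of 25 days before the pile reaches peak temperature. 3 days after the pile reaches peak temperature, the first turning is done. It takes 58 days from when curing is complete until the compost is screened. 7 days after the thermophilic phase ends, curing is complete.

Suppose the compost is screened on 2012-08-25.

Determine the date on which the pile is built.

2012-04-21

The compost is screened: Aug 25, 2012.
Curing is complete: Aug 25, 2012 − 58 days = Jun 28, 2012.
The thermophilic phase ends: Jun 28, 2012 − 7 days = Jun 21, 2012.
The first turning is done: Jun 21, 2012 − 33 days = May 19, 2012.
The pile reaches peak temperature: May 19, 2012 − 3 days = May 16, 2012.
The pile is built: May 16, 2012 − 25 days = Apr 21, 2012.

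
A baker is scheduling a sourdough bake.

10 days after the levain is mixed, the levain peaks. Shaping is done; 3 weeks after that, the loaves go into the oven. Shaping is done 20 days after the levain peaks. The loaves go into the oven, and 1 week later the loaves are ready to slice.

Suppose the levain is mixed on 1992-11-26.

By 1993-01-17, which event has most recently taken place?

The levain is mixed: Nov 26, 1992.
The levain peaks: Nov 26, 1992 + 10 days = Dec 6, 1992.
Shaping is done: Dec 6, 1992 + 20 days = Dec 26, 1992.
The loaves go into the oven: Dec 26, 1992 + 3 weeks = Jan 16, 1993.
The loaves are ready to slice: Jan 16, 1993 + 1 week = Jan 23, 1993.
Jan 17, 1993 falls between when the loaves go into the oven (Jan 16, 1993) and when the loaves are ready to slice (Jan 23, 1993).

The loaves go into the oven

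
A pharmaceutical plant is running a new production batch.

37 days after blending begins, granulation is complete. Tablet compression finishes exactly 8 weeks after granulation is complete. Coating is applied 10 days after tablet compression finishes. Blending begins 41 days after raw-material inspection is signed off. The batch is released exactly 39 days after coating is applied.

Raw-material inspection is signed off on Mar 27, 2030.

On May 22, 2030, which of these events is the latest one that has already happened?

Blending begins

Raw-material inspection is signed off: Mar 27, 2030.
Blending begins: Mar 27, 2030 + 41 days = May 7, 2030.
Granulation is complete: May 7, 2030 + 37 days = Jun 13, 2030.
Tablet compression finishes: Jun 13, 2030 + 8 weeks = Aug 8, 2030.
Coating is applied: Aug 8, 2030 + 10 days = Aug 18, 2030.
The batch is released: Aug 18, 2030 + 39 days = Sep 26, 2030.
May 22, 2030 falls between when blending begins (May 7, 2030) and when granulation is complete (Jun 13, 2030).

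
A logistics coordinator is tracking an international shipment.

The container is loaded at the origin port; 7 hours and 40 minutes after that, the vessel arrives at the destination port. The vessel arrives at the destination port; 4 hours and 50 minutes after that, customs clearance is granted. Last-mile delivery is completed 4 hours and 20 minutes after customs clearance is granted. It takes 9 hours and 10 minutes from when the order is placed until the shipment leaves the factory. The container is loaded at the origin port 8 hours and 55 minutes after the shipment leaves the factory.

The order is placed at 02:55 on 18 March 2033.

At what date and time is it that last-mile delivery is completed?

The order is placed: 02:55 Mar 18, 2033.
The shipment leaves the factory: 02:55 Mar 18, 2033 + 9h10m = 12:05 Mar 18, 2033.
The container is loaded at the origin port: 12:05 Mar 18, 2033 + 8h55m = 21:00 Mar 18, 2033.
The vessel arrives at the destination port: 21:00 Mar 18, 2033 + 7h40m = 04:40 Mar 19, 2033.
Customs clearance is granted: 04:40 Mar 19, 2033 + 4h50m = 09:30 Mar 19, 2033.
Last-mile delivery is completed: 09:30 Mar 19, 2033 + 4h20m = 13:50 Mar 19, 2033.

13:50 on 19 March 2033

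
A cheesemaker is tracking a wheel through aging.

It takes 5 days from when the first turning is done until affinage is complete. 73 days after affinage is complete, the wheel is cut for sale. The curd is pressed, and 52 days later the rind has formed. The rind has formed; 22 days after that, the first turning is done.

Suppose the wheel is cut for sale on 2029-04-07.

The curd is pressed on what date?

The wheel is cut for sale: Apr 7, 2029.
Affinage is complete: Apr 7, 2029 − 73 days = Jan 24, 2029.
The first turning is done: Jan 24, 2029 − 5 days = Jan 19, 2029.
The rind has formed: Jan 19, 2029 − 22 days = Dec 28, 2028.
The curd is pressed: Dec 28, 2028 − 52 days = Nov 6, 2028.

2028-11-06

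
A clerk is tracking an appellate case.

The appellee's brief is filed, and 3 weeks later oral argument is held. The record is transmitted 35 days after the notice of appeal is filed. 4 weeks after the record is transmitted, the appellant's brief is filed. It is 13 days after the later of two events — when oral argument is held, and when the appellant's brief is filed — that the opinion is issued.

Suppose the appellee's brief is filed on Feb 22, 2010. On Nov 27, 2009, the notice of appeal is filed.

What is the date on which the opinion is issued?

Mar 28, 2010

The appellee's brief is filed: Feb 22, 2010.
Oral argument is held: Feb 22, 2010 + 3 weeks = Mar 15, 2010.
The notice of appeal is filed: Nov 27, 2009.
The record is transmitted: Nov 27, 2009 + 35 days = Jan 1, 2010.
The appellant's brief is filed: Jan 1, 2010 + 4 weeks = Jan 29, 2010.
Both prerequisites met — oral argument is held (Mar 15, 2010), the appellant's brief is filed (Jan 29, 2010); the later is Mar 15, 2010.
The opinion is issued: Mar 15, 2010 + 13 days = Mar 28, 2010.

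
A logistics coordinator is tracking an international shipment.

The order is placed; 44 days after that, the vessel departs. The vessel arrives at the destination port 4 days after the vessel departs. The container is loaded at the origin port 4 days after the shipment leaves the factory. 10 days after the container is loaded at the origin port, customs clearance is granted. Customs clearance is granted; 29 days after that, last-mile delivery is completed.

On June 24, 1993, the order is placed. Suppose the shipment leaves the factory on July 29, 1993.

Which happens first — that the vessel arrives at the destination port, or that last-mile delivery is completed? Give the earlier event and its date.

The order is placed: Jun 24, 1993.
The vessel departs: Jun 24, 1993 + 44 days = Aug 7, 1993.
The vessel arrives at the destination port: Aug 7, 1993 + 4 days = Aug 11, 1993.
The shipment leaves the factory: Jul 29, 1993.
The container is loaded at the origin port: Jul 29, 1993 + 4 days = Aug 2, 1993.
Customs clearance is granted: Aug 2, 1993 + 10 days = Aug 12, 1993.
Last-mile delivery is completed: Aug 12, 1993 + 29 days = Sep 10, 1993.
Comparing: the vessel arrives at the destination port on Aug 11, 1993 vs last-mile delivery is completed on Sep 10, 1993. Earlier: the vessel arrives at the destination port.

The vessel arrives at the destination port — August 11, 1993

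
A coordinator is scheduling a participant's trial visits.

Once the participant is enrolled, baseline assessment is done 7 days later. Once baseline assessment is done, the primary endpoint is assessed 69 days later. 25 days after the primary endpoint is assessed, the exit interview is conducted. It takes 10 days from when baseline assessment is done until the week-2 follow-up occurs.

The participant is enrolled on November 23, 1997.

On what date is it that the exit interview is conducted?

March 4, 1998

The participant is enrolled: Nov 23, 1997.
Baseline assessment is done: Nov 23, 1997 + 7 days = Nov 30, 1997.
The primary endpoint is assessed: Nov 30, 1997 + 69 days = Feb 7, 1998.
The exit interview is conducted: Feb 7, 1998 + 25 days = Mar 4, 1998.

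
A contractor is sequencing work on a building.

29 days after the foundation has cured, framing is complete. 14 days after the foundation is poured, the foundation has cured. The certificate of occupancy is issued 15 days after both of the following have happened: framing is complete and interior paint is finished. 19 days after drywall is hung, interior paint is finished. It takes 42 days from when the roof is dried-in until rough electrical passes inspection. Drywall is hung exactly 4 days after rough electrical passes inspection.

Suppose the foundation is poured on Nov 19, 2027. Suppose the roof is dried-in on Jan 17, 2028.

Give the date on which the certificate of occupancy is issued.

Apr 6, 2028

The foundation is poured: Nov 19, 2027.
The foundation has cured: Nov 19, 2027 + 14 days = Dec 3, 2027.
Framing is complete: Dec 3, 2027 + 29 days = Jan 1, 2028.
The roof is dried-in: Jan 17, 2028.
Rough electrical passes inspection: Jan 17, 2028 + 42 days = Feb 28, 2028.
Drywall is hung: Feb 28, 2028 + 4 days = Mar 3, 2028.
Interior paint is finished: Mar 3, 2028 + 19 days = Mar 22, 2028.
Both prerequisites met — framing is complete (Jan 1, 2028), interior paint is finished (Mar 22, 2028); the later is Mar 22, 2028.
The certificate of occupancy is issued: Mar 22, 2028 + 15 days = Apr 6, 2028.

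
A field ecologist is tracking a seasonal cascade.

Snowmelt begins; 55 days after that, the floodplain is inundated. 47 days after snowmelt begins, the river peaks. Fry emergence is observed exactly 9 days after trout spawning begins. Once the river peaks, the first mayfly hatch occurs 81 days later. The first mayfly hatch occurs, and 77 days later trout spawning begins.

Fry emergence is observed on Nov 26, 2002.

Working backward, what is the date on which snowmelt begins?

Apr 26, 2002

Fry emergence is observed: Nov 26, 2002.
Trout spawning begins: Nov 26, 2002 − 9 days = Nov 17, 2002.
The first mayfly hatch occurs: Nov 17, 2002 − 77 days = Sep 1, 2002.
The river peaks: Sep 1, 2002 − 81 days = Jun 12, 2002.
Snowmelt begins: Jun 12, 2002 − 47 days = Apr 26, 2002.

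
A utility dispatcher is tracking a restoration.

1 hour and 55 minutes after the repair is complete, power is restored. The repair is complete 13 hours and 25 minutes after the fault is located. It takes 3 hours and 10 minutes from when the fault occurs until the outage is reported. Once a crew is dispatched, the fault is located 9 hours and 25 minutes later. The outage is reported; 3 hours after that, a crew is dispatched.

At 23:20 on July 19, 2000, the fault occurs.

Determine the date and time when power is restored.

The fault occurs: 23:20 Jul 19, 2000.
The outage is reported: 23:20 Jul 19, 2000 + 3h10m = 02:30 Jul 20, 2000.
A crew is dispatched: 02:30 Jul 20, 2000 + 3h = 05:30 Jul 20, 2000.
The fault is located: 05:30 Jul 20, 2000 + 9h25m = 14:55 Jul 20, 2000.
The repair is complete: 14:55 Jul 20, 2000 + 13h25m = 04:20 Jul 21, 2000.
Power is restored: 04:20 Jul 21, 2000 + 1h55m = 06:15 Jul 21, 2000.

06:15 on July 21, 2000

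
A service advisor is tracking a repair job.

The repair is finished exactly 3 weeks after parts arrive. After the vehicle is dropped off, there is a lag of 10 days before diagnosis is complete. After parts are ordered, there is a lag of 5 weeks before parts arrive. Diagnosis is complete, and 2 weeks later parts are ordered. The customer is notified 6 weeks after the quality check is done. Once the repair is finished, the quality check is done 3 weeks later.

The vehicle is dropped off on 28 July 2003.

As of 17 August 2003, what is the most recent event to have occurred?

The vehicle is dropped off: Jul 28, 2003.
Diagnosis is complete: Jul 28, 2003 + 10 days = Aug 7, 2003.
Parts are ordered: Aug 7, 2003 + 2 weeks = Aug 21, 2003.
Parts arrive: Aug 21, 2003 + 5 weeks = Sep 25, 2003.
The repair is finished: Sep 25, 2003 + 3 weeks = Oct 16, 2003.
The quality check is done: Oct 16, 2003 + 3 weeks = Nov 6, 2003.
The customer is notified: Nov 6, 2003 + 6 weeks = Dec 18, 2003.
Aug 17, 2003 falls between when diagnosis is complete (Aug 7, 2003) and when parts are ordered (Aug 21, 2003).

Diagnosis is complete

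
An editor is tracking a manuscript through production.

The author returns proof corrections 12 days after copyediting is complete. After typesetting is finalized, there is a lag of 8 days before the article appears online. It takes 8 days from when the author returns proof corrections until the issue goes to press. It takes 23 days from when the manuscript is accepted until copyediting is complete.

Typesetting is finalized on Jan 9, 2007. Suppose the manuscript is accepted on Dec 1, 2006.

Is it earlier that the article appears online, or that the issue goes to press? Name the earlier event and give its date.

Typesetting is finalized: Jan 9, 2007.
The article appears online: Jan 9, 2007 + 8 days = Jan 17, 2007.
The manuscript is accepted: Dec 1, 2006.
Copyediting is complete: Dec 1, 2006 + 23 days = Dec 24, 2006.
The author returns proof corrections: Dec 24, 2006 + 12 days = Jan 5, 2007.
The issue goes to press: Jan 5, 2007 + 8 days = Jan 13, 2007.
Comparing: the article appears online on Jan 17, 2007 vs the issue goes to press on Jan 13, 2007. Earlier: the issue goes to press.

The issue goes to press — Jan 13, 2007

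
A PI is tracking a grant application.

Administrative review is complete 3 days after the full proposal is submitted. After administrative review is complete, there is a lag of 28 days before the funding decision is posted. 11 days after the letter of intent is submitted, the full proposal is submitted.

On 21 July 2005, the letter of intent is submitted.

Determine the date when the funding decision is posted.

The letter of intent is submitted: Jul 21, 2005.
The full proposal is submitted: Jul 21, 2005 + 11 days = Aug 1, 2005.
Administrative review is complete: Aug 1, 2005 + 3 days = Aug 4, 2005.
The funding decision is posted: Aug 4, 2005 + 28 days = Sep 1, 2005.

1 September 2005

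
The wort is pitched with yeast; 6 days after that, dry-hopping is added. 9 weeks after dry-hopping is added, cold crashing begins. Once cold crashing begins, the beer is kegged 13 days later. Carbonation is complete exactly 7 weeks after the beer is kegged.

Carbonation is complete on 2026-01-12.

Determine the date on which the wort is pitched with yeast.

Carbonation is complete: Jan 12, 2026.
The beer is kegged: Jan 12, 2026 − 7 weeks = Nov 24, 2025.
Cold crashing begins: Nov 24, 2025 − 13 days = Nov 11, 2025.
Dry-hopping is added: Nov 11, 2025 − 9 weeks = Sep 9, 2025.
The wort is pitched with yeast: Sep 9, 2025 − 6 days = Sep 3, 2025.

2025-09-03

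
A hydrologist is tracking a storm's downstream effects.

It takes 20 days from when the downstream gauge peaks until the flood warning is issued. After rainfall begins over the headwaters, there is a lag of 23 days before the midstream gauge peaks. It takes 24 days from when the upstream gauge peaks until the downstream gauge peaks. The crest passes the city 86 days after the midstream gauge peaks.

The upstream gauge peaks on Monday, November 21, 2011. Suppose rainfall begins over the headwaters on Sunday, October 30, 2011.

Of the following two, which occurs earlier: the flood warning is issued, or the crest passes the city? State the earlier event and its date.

The flood warning is issued — Wednesday, January 4, 2012

The upstream gauge peaks: Nov 21, 2011.
The downstream gauge peaks: Nov 21, 2011 + 24 days = Dec 15, 2011.
The flood warning is issued: Dec 15, 2011 + 20 days = Jan 4, 2012.
Rainfall begins over the headwaters: Oct 30, 2011.
The midstream gauge peaks: Oct 30, 2011 + 23 days = Nov 22, 2011.
The crest passes the city: Nov 22, 2011 + 86 days = Feb 16, 2012.
Comparing: the flood warning is issued on Jan 4, 2012 vs the crest passes the city on Feb 16, 2012. Earlier: the flood warning is issued.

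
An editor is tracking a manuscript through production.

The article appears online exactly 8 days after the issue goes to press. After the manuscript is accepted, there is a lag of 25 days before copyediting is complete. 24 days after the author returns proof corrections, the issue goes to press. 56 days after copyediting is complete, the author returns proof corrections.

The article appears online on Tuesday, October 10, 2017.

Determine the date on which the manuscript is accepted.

The article appears online: Oct 10, 2017.
The issue goes to press: Oct 10, 2017 − 8 days = Oct 2, 2017.
The author returns proof corrections: Oct 2, 2017 − 24 days = Sep 8, 2017.
Copyediting is complete: Sep 8, 2017 − 56 days = Jul 14, 2017.
The manuscript is accepted: Jul 14, 2017 − 25 days = Jun 19, 2017.

Monday, June 19, 2017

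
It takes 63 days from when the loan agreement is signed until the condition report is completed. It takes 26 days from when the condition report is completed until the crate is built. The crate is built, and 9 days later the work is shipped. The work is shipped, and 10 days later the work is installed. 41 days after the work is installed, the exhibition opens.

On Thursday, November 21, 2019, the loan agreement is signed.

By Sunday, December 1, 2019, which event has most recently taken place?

The loan agreement is signed

The loan agreement is signed: Nov 21, 2019.
The condition report is completed: Nov 21, 2019 + 63 days = Jan 23, 2020.
The crate is built: Jan 23, 2020 + 26 days = Feb 18, 2020.
The work is shipped: Feb 18, 2020 + 9 days = Feb 27, 2020.
The work is installed: Feb 27, 2020 + 10 days = Mar 8, 2020.
The exhibition opens: Mar 8, 2020 + 41 days = Apr 18, 2020.
Dec 1, 2019 falls between when the loan agreement is signed (Nov 21, 2019) and when the condition report is completed (Jan 23, 2020).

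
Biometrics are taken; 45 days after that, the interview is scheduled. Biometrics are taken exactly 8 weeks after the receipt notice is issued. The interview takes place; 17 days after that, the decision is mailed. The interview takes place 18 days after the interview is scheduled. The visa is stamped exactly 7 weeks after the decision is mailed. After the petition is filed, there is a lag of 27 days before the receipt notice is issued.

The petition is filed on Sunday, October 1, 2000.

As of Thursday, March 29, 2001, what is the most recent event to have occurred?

The petition is filed: Oct 1, 2000.
The receipt notice is issued: Oct 1, 2000 + 27 days = Oct 28, 2000.
Biometrics are taken: Oct 28, 2000 + 8 weeks = Dec 23, 2000.
The interview is scheduled: Dec 23, 2000 + 45 days = Feb 6, 2001.
The interview takes place: Feb 6, 2001 + 18 days = Feb 24, 2001.
The decision is mailed: Feb 24, 2001 + 17 days = Mar 13, 2001.
The visa is stamped: Mar 13, 2001 + 7 weeks = May 1, 2001.
Mar 29, 2001 falls between when the decision is mailed (Mar 13, 2001) and when the visa is stamped (May 1, 2001).

The decision is mailed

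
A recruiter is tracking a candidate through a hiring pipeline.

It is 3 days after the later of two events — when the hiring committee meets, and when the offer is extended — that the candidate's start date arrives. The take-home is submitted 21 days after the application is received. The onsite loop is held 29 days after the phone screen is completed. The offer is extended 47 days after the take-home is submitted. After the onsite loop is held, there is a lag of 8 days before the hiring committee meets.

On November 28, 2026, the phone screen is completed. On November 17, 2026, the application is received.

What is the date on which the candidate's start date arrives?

The phone screen is completed: Nov 28, 2026.
The onsite loop is held: Nov 28, 2026 + 29 days = Dec 27, 2026.
The hiring committee meets: Dec 27, 2026 + 8 days = Jan 4, 2027.
The application is received: Nov 17, 2026.
The take-home is submitted: Nov 17, 2026 + 21 days = Dec 8, 2026.
The offer is extended: Dec 8, 2026 + 47 days = Jan 24, 2027.
Both prerequisites met — the hiring committee meets (Jan 4, 2027), the offer is extended (Jan 24, 2027); the later is Jan 24, 2027.
The candidate's start date arrives: Jan 24, 2027 + 3 days = Jan 27, 2027.

January 27, 2027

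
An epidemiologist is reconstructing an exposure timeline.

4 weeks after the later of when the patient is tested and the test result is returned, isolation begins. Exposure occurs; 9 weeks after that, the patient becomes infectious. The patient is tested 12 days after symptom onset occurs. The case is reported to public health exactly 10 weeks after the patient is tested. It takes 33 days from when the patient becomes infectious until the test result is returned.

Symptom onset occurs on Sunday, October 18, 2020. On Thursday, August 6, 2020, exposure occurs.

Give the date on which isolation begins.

Symptom onset occurs: Oct 18, 2020.
The patient is tested: Oct 18, 2020 + 12 days = Oct 30, 2020.
Exposure occurs: Aug 6, 2020.
The patient becomes infectious: Aug 6, 2020 + 9 weeks = Oct 8, 2020.
The test result is returned: Oct 8, 2020 + 33 days = Nov 10, 2020.
Both prerequisites met — the patient is tested (Oct 30, 2020), the test result is returned (Nov 10, 2020); the later is Nov 10, 2020.
Isolation begins: Nov 10, 2020 + 4 weeks = Dec 8, 2020.

Tuesday, December 8, 2020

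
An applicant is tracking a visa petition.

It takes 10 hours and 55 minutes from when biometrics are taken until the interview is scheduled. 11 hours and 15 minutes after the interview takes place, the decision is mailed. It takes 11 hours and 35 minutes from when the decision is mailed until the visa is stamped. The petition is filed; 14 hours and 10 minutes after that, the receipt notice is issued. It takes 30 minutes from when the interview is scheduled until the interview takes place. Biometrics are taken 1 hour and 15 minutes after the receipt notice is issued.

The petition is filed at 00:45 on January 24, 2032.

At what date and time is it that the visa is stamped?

02:25 on January 26, 2032

The petition is filed: 00:45 Jan 24, 2032.
The receipt notice is issued: 00:45 Jan 24, 2032 + 14h10m = 14:55 Jan 24, 2032.
Biometrics are taken: 14:55 Jan 24, 2032 + 1h15m = 16:10 Jan 24, 2032.
The interview is scheduled: 16:10 Jan 24, 2032 + 10h55m = 03:05 Jan 25, 2032.
The interview takes place: 03:05 Jan 25, 2032 + 30m = 03:35 Jan 25, 2032.
The decision is mailed: 03:35 Jan 25, 2032 + 11h15m = 14:50 Jan 25, 2032.
The visa is stamped: 14:50 Jan 25, 2032 + 11h35m = 02:25 Jan 26, 2032.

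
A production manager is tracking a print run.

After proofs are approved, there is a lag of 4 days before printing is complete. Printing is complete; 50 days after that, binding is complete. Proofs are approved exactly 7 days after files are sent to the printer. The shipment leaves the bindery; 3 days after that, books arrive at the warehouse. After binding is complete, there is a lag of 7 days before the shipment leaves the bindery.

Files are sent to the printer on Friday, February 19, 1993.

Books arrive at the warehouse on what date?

Files are sent to the printer: Feb 19, 1993.
Proofs are approved: Feb 19, 1993 + 7 days = Feb 26, 1993.
Printing is complete: Feb 26, 1993 + 4 days = Mar 2, 1993.
Binding is complete: Mar 2, 1993 + 50 days = Apr 21, 1993.
The shipment leaves the bindery: Apr 21, 1993 + 7 days = Apr 28, 1993.
Books arrive at the warehouse: Apr 28, 1993 + 3 days = May 1, 1993.

Saturday, May 1, 1993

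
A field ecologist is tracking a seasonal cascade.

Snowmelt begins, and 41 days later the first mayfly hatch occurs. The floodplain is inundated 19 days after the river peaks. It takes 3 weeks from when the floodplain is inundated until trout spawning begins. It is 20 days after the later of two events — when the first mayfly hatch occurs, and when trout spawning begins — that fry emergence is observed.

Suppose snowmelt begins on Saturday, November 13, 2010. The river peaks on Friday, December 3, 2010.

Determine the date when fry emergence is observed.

Tuesday, February 1, 2011

Snowmelt begins: Nov 13, 2010.
The first mayfly hatch occurs: Nov 13, 2010 + 41 days = Dec 24, 2010.
The river peaks: Dec 3, 2010.
The floodplain is inundated: Dec 3, 2010 + 19 days = Dec 22, 2010.
Trout spawning begins: Dec 22, 2010 + 3 weeks = Jan 12, 2011.
Both prerequisites met — the first mayfly hatch occurs (Dec 24, 2010), trout spawning begins (Jan 12, 2011); the later is Jan 12, 2011.
Fry emergence is observed: Jan 12, 2011 + 20 days = Feb 1, 2011.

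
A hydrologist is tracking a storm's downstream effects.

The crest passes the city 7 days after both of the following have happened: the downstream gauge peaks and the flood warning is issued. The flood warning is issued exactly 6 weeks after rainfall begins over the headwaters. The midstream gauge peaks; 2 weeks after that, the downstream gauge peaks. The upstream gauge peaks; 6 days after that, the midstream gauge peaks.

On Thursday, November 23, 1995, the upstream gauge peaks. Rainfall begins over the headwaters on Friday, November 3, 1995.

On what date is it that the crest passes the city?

Friday, December 22, 1995

The upstream gauge peaks: Nov 23, 1995.
The midstream gauge peaks: Nov 23, 1995 + 6 days = Nov 29, 1995.
The downstream gauge peaks: Nov 29, 1995 + 2 weeks = Dec 13, 1995.
Rainfall begins over the headwaters: Nov 3, 1995.
The flood warning is issued: Nov 3, 1995 + 6 weeks = Dec 15, 1995.
Both prerequisites met — the downstream gauge peaks (Dec 13, 1995), the flood warning is issued (Dec 15, 1995); the later is Dec 15, 1995.
The crest passes the city: Dec 15, 1995 + 7 days = Dec 22, 1995.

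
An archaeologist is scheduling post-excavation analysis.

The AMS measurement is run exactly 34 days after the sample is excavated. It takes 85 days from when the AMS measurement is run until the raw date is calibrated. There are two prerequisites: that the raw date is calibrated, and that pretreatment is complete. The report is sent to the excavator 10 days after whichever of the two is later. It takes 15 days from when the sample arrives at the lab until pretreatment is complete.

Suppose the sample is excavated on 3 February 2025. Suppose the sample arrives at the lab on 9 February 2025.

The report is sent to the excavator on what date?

12 June 2025

The sample is excavated: Feb 3, 2025.
The AMS measurement is run: Feb 3, 2025 + 34 days = Mar 9, 2025.
The raw date is calibrated: Mar 9, 2025 + 85 days = Jun 2, 2025.
The sample arrives at the lab: Feb 9, 2025.
Pretreatment is complete: Feb 9, 2025 + 15 days = Feb 24, 2025.
Both prerequisites met — the raw date is calibrated (Jun 2, 2025), pretreatment is complete (Feb 24, 2025); the later is Jun 2, 2025.
The report is sent to the excavator: Jun 2, 2025 + 10 days = Jun 12, 2025.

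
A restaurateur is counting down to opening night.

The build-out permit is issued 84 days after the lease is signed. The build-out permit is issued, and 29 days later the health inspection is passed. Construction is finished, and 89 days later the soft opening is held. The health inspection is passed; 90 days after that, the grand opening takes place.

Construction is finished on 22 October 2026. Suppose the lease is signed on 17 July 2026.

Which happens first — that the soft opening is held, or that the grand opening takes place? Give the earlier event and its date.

Construction is finished: Oct 22, 2026.
The soft opening is held: Oct 22, 2026 + 89 days = Jan 19, 2027.
The lease is signed: Jul 17, 2026.
The build-out permit is issued: Jul 17, 2026 + 84 days = Oct 9, 2026.
The health inspection is passed: Oct 9, 2026 + 29 days = Nov 7, 2026.
The grand opening takes place: Nov 7, 2026 + 90 days = Feb 5, 2027.
Comparing: the soft opening is held on Jan 19, 2027 vs the grand opening takes place on Feb 5, 2027. Earlier: the soft opening is held.

The soft opening is held — 19 January 2027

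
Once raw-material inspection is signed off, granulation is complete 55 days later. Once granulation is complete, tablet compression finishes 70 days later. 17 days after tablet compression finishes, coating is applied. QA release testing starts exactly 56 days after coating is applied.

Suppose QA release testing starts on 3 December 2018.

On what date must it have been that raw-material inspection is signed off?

QA release testing starts: Dec 3, 2018.
Coating is applied: Dec 3, 2018 − 56 days = Oct 8, 2018.
Tablet compression finishes: Oct 8, 2018 − 17 days = Sep 21, 2018.
Granulation is complete: Sep 21, 2018 − 70 days = Jul 13, 2018.
Raw-material inspection is signed off: Jul 13, 2018 − 55 days = May 19, 2018.

19 May 2018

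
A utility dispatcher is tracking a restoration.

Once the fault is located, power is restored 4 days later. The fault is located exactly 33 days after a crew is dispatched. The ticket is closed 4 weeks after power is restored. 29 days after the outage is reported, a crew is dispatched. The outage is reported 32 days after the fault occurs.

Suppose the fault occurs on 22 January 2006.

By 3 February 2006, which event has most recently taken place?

The fault occurs

The fault occurs: Jan 22, 2006.
The outage is reported: Jan 22, 2006 + 32 days = Feb 23, 2006.
A crew is dispatched: Feb 23, 2006 + 29 days = Mar 24, 2006.
The fault is located: Mar 24, 2006 + 33 days = Apr 26, 2006.
Power is restored: Apr 26, 2006 + 4 days = Apr 30, 2006.
The ticket is closed: Apr 30, 2006 + 4 weeks = May 28, 2006.
Feb 3, 2006 falls between when the fault occurs (Jan 22, 2006) and when the outage is reported (Feb 23, 2006).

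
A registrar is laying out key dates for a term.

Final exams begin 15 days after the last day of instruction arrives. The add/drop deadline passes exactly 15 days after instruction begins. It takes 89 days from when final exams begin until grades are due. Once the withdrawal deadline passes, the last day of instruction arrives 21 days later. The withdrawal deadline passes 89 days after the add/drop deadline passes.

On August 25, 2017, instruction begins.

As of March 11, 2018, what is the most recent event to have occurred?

Final exams begin

Instruction begins: Aug 25, 2017.
The add/drop deadline passes: Aug 25, 2017 + 15 days = Sep 9, 2017.
The withdrawal deadline passes: Sep 9, 2017 + 89 days = Dec 7, 2017.
The last day of instruction arrives: Dec 7, 2017 + 21 days = Dec 28, 2017.
Final exams begin: Dec 28, 2017 + 15 days = Jan 12, 2018.
Grades are due: Jan 12, 2018 + 89 days = Apr 11, 2018.
Mar 11, 2018 falls between when final exams begin (Jan 12, 2018) and when grades are due (Apr 11, 2018).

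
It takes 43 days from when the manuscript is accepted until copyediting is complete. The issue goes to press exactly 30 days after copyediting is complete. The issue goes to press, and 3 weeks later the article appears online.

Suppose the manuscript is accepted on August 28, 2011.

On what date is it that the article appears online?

The manuscript is accepted: Aug 28, 2011.
Copyediting is complete: Aug 28, 2011 + 43 days = Oct 10, 2011.
The issue goes to press: Oct 10, 2011 + 30 days = Nov 9, 2011.
The article appears online: Nov 9, 2011 + 3 weeks = Nov 30, 2011.

November 30, 2011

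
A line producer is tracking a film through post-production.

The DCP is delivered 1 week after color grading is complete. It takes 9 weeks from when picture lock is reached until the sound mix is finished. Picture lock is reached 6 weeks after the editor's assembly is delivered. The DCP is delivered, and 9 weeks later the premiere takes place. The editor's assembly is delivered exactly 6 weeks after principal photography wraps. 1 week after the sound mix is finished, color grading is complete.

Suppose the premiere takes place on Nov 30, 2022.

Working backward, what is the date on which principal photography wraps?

Apr 20, 2022

The premiere takes place: Nov 30, 2022.
The DCP is delivered: Nov 30, 2022 − 9 weeks = Sep 28, 2022.
Color grading is complete: Sep 28, 2022 − 1 week = Sep 21, 2022.
The sound mix is finished: Sep 21, 2022 − 1 week = Sep 14, 2022.
Picture lock is reached: Sep 14, 2022 − 9 weeks = Jul 13, 2022.
The editor's assembly is delivered: Jul 13, 2022 − 6 weeks = Jun 1, 2022.
Principal photography wraps: Jun 1, 2022 − 6 weeks = Apr 20, 2022.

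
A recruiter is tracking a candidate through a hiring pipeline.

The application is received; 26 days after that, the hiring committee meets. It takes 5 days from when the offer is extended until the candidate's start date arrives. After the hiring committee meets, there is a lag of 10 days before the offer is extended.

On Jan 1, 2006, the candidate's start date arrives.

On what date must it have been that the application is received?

Nov 21, 2005

The candidate's start date arrives: Jan 1, 2006.
The offer is extended: Jan 1, 2006 − 5 days = Dec 27, 2005.
The hiring committee meets: Dec 27, 2005 − 10 days = Dec 17, 2005.
The application is received: Dec 17, 2005 − 26 days = Nov 21, 2005.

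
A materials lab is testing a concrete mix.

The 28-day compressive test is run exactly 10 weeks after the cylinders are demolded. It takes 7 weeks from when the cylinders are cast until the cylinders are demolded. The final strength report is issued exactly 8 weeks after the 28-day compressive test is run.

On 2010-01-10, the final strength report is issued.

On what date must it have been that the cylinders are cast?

The final strength report is issued: Jan 10, 2010.
The 28-day compressive test is run: Jan 10, 2010 − 8 weeks = Nov 15, 2009.
The cylinders are demolded: Nov 15, 2009 − 10 weeks = Sep 6, 2009.
The cylinders are cast: Sep 6, 2009 − 7 weeks = Jul 19, 2009.

2009-07-19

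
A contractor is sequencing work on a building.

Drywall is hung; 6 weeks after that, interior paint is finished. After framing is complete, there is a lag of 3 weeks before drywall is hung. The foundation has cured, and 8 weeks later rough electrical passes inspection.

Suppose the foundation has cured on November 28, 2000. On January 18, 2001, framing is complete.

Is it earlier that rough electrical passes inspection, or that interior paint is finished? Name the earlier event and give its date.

Rough electrical passes inspection — January 23, 2001

The foundation has cured: Nov 28, 2000.
Rough electrical passes inspection: Nov 28, 2000 + 8 weeks = Jan 23, 2001.
Framing is complete: Jan 18, 2001.
Drywall is hung: Jan 18, 2001 + 3 weeks = Feb 8, 2001.
Interior paint is finished: Feb 8, 2001 + 6 weeks = Mar 22, 2001.
Comparing: rough electrical passes inspection on Jan 23, 2001 vs interior paint is finished on Mar 22, 2001. Earlier: rough electrical passes inspection.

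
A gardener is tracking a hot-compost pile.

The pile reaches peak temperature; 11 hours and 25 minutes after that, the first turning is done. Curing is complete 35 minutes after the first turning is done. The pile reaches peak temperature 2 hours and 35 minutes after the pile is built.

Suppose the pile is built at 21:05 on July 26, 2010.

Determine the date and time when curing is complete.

The pile is built: 21:05 Jul 26, 2010.
The pile reaches peak temperature: 21:05 Jul 26, 2010 + 2h35m = 23:40 Jul 26, 2010.
The first turning is done: 23:40 Jul 26, 2010 + 11h25m = 11:05 Jul 27, 2010.
Curing is complete: 11:05 Jul 27, 2010 + 35m = 11:40 Jul 27, 2010.

11:40 on July 27, 2010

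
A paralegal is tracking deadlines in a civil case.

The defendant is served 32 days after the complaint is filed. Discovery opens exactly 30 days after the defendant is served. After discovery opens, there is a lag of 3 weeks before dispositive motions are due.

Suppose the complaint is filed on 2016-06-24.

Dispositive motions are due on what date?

The complaint is filed: Jun 24, 2016.
The defendant is served: Jun 24, 2016 + 32 days = Jul 26, 2016.
Discovery opens: Jul 26, 2016 + 30 days = Aug 25, 2016.
Dispositive motions are due: Aug 25, 2016 + 3 weeks = Sep 15, 2016.

2016-09-15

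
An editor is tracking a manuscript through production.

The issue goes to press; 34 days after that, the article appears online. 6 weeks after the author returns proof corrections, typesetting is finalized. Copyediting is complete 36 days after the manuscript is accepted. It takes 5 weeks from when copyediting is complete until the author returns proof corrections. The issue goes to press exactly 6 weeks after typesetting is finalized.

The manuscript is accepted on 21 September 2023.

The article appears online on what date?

The manuscript is accepted: Sep 21, 2023.
Copyediting is complete: Sep 21, 2023 + 36 days = Oct 27, 2023.
The author returns proof corrections: Oct 27, 2023 + 5 weeks = Dec 1, 2023.
Typesetting is finalized: Dec 1, 2023 + 6 weeks = Jan 12, 2024.
The issue goes to press: Jan 12, 2024 + 6 weeks = Feb 23, 2024.
The article appears online: Feb 23, 2024 + 34 days = Mar 28, 2024.

28 March 2024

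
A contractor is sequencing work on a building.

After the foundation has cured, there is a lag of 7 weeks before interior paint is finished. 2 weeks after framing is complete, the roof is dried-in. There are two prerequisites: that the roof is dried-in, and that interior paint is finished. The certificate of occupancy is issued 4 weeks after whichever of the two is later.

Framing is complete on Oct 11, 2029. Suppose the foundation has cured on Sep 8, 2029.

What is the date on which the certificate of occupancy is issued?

Framing is complete: Oct 11, 2029.
The roof is dried-in: Oct 11, 2029 + 2 weeks = Oct 25, 2029.
The foundation has cured: Sep 8, 2029.
Interior paint is finished: Sep 8, 2029 + 7 weeks = Oct 27, 2029.
Both prerequisites met — the roof is dried-in (Oct 25, 2029), interior paint is finished (Oct 27, 2029); the later is Oct 27, 2029.
The certificate of occupancy is issued: Oct 27, 2029 + 4 weeks = Nov 24, 2029.

Nov 24, 2029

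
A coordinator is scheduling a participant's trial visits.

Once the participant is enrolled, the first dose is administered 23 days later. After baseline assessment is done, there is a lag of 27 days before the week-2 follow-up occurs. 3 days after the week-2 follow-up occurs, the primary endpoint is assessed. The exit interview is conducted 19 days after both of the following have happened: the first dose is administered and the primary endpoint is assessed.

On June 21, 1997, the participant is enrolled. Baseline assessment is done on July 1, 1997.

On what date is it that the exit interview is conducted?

August 19, 1997

The participant is enrolled: Jun 21, 1997.
The first dose is administered: Jun 21, 1997 + 23 days = Jul 14, 1997.
Baseline assessment is done: Jul 1, 1997.
The week-2 follow-up occurs: Jul 1, 1997 + 27 days = Jul 28, 1997.
The primary endpoint is assessed: Jul 28, 1997 + 3 days = Jul 31, 1997.
Both prerequisites met — the first dose is administered (Jul 14, 1997), the primary endpoint is assessed (Jul 31, 1997); the later is Jul 31, 1997.
The exit interview is conducted: Jul 31, 1997 + 19 days = Aug 19, 1997.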